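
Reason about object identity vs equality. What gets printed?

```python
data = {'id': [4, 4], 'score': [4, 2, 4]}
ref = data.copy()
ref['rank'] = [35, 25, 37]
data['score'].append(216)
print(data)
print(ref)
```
{'id': [4, 4], 'score': [4, 2, 4, 216]}
{'id': [4, 4], 'score': [4, 2, 4, 216], 'rank': [35, 25, 37]}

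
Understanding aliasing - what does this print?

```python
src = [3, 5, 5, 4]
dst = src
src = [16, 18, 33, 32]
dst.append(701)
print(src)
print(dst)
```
[16, 18, 33, 32]
[3, 5, 5, 4, 701]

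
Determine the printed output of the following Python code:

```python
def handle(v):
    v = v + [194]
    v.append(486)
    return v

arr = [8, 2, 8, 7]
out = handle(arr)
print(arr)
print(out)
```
[8, 2, 8, 7]
[8, 2, 8, 7, 194, 486]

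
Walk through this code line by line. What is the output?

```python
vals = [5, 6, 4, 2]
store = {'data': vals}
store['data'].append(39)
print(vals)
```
[5, 6, 4, 2, 39]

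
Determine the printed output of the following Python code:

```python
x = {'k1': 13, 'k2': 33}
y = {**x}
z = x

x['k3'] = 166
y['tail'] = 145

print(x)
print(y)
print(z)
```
{'k1': 13, 'k2': 33, 'k3': 166}
{'k1': 13, 'k2': 33, 'tail': 145}
{'k1': 13, 'k2': 33, 'k3': 166}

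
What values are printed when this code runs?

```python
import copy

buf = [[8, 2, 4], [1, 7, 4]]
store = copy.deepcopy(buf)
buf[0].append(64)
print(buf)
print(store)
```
[[8, 2, 4, 64], [1, 7, 4]]
[[8, 2, 4], [1, 7, 4]]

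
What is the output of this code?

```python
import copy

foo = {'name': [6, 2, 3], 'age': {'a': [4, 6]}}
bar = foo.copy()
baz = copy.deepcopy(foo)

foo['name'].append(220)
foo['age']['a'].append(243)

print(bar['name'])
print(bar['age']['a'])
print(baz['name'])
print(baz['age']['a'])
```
[6, 2, 3, 220]
[4, 6, 243]
[6, 2, 3]
[4, 6]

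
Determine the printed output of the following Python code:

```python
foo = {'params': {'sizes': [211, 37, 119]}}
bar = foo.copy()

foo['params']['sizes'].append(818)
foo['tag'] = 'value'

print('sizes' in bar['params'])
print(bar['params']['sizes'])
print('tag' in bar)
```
True
[211, 37, 119, 818]
False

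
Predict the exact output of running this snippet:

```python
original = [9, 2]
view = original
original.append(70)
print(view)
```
[9, 2, 70]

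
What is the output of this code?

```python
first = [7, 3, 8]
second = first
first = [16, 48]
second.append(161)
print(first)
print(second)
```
[16, 48]
[7, 3, 8, 161]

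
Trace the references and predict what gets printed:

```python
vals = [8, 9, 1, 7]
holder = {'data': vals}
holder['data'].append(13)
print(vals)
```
[8, 9, 1, 7, 13]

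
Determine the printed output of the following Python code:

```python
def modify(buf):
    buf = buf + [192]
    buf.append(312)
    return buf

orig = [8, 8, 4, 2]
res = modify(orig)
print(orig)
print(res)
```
[8, 8, 4, 2]
[8, 8, 4, 2, 192, 312]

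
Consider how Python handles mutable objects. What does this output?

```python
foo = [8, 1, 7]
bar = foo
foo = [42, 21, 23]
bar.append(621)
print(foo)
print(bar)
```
[42, 21, 23]
[8, 1, 7, 621]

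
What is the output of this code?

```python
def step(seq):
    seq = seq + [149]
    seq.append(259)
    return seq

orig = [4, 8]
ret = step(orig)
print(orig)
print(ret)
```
[4, 8]
[4, 8, 149, 259]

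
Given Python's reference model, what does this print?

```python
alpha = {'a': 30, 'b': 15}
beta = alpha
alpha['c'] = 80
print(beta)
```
{'a': 30, 'b': 15, 'c': 80}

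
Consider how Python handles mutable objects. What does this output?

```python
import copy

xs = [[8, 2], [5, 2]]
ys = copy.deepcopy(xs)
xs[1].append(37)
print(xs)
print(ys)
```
[[8, 2], [5, 2, 37]]
[[8, 2], [5, 2]]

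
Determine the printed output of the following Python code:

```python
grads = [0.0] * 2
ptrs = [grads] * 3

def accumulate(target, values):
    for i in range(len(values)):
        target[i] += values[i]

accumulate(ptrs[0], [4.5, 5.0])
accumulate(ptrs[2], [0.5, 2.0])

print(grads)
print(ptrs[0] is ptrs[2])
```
[5.0, 7.0]
True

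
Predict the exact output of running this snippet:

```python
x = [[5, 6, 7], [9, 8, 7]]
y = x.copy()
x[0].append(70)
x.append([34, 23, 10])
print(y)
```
[[5, 6, 7, 70], [9, 8, 7]]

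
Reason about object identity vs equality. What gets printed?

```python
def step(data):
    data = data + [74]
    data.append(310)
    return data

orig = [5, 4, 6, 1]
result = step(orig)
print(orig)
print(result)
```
[5, 4, 6, 1]
[5, 4, 6, 1, 74, 310]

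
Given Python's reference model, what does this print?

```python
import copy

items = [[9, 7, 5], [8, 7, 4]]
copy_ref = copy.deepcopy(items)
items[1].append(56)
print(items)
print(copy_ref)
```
[[9, 7, 5], [8, 7, 4, 56]]
[[9, 7, 5], [8, 7, 4]]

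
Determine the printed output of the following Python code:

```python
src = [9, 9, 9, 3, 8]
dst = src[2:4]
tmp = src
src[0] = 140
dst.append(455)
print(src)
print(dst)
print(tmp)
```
[140, 9, 9, 3, 8]
[9, 3, 455]
[140, 9, 9, 3, 8]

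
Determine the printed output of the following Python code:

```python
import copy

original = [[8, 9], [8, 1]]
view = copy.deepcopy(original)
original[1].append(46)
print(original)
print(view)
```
[[8, 9], [8, 1, 46]]
[[8, 9], [8, 1]]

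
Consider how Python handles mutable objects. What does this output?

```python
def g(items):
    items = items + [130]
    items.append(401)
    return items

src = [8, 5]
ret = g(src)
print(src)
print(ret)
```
[8, 5]
[8, 5, 130, 401]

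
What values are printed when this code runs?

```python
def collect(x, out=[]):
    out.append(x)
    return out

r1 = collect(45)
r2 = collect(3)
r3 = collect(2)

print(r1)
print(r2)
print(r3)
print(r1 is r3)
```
[45, 3, 2]
[45, 3, 2]
[45, 3, 2]
True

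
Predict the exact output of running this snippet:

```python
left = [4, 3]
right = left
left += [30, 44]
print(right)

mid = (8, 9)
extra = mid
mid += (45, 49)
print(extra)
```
[4, 3, 30, 44]
(8, 9)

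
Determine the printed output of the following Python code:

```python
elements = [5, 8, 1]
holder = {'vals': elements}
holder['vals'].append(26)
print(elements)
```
[5, 8, 1, 26]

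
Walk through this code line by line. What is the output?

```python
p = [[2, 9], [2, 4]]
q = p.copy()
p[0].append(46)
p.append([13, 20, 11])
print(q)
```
[[2, 9, 46], [2, 4]]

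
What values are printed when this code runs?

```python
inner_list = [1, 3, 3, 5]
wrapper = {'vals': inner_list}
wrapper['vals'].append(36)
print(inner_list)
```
[1, 3, 3, 5, 36]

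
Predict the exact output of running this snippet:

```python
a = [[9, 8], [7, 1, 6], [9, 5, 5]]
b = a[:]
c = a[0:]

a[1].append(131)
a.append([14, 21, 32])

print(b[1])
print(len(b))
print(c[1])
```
[7, 1, 6, 131]
3
[7, 1, 6, 131]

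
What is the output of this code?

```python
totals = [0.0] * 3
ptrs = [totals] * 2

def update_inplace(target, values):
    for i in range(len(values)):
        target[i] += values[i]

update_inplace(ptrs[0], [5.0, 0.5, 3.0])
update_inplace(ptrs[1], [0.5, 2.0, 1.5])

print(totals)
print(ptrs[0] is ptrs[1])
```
[5.5, 2.5, 4.5]
True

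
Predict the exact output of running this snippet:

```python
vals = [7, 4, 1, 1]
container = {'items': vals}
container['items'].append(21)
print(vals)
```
[7, 4, 1, 1, 21]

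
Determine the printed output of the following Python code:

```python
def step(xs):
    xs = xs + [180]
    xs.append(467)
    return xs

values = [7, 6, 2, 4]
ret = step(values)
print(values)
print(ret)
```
[7, 6, 2, 4]
[7, 6, 2, 4, 180, 467]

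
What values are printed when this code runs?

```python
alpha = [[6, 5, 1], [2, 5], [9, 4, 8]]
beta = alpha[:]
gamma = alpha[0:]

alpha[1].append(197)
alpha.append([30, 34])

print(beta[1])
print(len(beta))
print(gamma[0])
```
[2, 5, 197]
3
[6, 5, 1]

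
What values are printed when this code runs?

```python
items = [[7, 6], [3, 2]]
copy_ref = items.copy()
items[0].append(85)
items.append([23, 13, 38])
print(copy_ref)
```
[[7, 6, 85], [3, 2]]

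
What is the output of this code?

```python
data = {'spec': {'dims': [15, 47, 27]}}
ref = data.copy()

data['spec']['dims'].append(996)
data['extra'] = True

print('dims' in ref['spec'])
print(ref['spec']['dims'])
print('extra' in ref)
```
True
[15, 47, 27, 996]
False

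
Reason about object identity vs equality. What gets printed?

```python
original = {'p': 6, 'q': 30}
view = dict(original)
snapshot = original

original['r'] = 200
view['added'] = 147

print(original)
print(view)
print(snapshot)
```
{'p': 6, 'q': 30, 'r': 200}
{'p': 6, 'q': 30, 'added': 147}
{'p': 6, 'q': 30, 'r': 200}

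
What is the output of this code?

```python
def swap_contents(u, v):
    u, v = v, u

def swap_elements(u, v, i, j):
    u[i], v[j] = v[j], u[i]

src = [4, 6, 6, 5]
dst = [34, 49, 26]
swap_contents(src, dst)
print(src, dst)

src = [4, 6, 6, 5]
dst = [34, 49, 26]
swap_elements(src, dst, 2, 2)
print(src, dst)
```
[4, 6, 6, 5] [34, 49, 26]
[4, 6, 26, 5] [34, 49, 6]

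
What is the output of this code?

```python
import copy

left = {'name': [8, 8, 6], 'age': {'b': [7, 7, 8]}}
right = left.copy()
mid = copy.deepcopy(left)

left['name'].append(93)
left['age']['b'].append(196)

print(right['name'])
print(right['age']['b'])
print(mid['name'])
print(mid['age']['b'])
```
[8, 8, 6, 93]
[7, 7, 8, 196]
[8, 8, 6]
[7, 7, 8]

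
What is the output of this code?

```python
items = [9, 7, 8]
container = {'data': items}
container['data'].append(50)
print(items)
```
[9, 7, 8, 50]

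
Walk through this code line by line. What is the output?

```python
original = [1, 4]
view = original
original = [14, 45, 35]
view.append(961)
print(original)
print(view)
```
[14, 45, 35]
[1, 4, 961]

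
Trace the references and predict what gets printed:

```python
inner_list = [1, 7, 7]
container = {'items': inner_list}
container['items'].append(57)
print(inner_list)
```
[1, 7, 7, 57]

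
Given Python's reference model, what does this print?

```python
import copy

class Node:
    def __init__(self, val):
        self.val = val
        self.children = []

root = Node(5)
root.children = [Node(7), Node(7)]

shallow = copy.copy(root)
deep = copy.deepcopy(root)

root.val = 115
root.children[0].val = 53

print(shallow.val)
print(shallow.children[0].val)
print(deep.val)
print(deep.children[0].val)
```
5
53
5
7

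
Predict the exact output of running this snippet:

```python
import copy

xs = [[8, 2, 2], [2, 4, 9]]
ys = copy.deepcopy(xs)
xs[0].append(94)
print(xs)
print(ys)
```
[[8, 2, 2, 94], [2, 4, 9]]
[[8, 2, 2], [2, 4, 9]]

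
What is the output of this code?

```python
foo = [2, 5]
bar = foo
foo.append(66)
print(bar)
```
[2, 5, 66]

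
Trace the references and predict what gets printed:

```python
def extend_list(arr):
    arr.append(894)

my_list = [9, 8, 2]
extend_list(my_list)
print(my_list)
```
[9, 8, 2, 894]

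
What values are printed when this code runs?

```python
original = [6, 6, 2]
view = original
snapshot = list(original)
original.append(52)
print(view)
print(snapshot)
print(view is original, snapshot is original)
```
[6, 6, 2, 52]
[6, 6, 2]
True False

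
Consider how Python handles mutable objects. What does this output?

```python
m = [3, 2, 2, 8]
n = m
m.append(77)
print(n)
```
[3, 2, 2, 8, 77]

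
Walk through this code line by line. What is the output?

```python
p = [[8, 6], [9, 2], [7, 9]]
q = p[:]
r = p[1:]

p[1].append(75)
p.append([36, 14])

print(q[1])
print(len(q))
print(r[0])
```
[9, 2, 75]
3
[9, 2, 75]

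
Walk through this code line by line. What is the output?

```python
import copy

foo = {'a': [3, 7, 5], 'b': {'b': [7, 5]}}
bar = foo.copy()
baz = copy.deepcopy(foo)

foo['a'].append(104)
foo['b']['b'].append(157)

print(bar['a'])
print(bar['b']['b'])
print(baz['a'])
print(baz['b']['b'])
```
[3, 7, 5, 104]
[7, 5, 157]
[3, 7, 5]
[7, 5]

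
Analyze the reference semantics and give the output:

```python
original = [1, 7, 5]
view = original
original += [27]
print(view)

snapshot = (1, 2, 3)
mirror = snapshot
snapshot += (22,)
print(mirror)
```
[1, 7, 5, 27]
(1, 2, 3)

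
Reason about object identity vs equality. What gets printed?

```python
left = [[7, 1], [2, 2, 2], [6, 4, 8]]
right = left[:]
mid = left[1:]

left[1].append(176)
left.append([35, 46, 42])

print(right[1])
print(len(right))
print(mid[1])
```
[2, 2, 2, 176]
3
[6, 4, 8]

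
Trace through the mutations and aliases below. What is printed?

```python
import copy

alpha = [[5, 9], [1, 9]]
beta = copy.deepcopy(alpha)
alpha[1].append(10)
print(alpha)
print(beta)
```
[[5, 9], [1, 9, 10]]
[[5, 9], [1, 9]]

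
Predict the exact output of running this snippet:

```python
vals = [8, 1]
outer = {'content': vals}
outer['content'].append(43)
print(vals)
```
[8, 1, 43]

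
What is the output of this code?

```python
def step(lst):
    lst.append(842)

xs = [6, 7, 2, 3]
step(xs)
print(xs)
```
[6, 7, 2, 3, 842]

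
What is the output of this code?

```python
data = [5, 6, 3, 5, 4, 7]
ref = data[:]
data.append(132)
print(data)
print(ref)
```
[5, 6, 3, 5, 4, 7, 132]
[5, 6, 3, 5, 4, 7]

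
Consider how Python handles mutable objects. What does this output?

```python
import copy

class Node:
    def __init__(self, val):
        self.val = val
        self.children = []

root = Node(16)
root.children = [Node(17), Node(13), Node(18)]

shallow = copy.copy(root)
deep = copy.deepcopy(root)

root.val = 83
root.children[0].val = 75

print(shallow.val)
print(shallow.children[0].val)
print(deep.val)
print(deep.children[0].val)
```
16
75
16
17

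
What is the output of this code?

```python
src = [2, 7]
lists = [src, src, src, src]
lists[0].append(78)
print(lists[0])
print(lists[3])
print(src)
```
[2, 7, 78]
[2, 7, 78]
[2, 7, 78]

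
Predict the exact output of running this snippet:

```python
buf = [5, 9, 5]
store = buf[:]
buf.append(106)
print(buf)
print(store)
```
[5, 9, 5, 106]
[5, 9, 5]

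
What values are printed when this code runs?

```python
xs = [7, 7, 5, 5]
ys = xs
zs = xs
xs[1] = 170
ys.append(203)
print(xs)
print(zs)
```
[7, 170, 5, 5, 203]
[7, 170, 5, 5, 203]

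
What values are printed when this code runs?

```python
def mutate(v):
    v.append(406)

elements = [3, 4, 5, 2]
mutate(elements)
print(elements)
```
[3, 4, 5, 2, 406]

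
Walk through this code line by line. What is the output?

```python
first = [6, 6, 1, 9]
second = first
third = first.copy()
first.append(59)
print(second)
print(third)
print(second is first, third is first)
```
[6, 6, 1, 9, 59]
[6, 6, 1, 9]
True False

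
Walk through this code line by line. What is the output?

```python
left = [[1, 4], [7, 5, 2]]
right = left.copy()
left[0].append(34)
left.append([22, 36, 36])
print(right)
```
[[1, 4, 34], [7, 5, 2]]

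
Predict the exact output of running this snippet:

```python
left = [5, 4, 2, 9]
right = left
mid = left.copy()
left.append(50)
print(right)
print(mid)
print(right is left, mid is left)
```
[5, 4, 2, 9, 50]
[5, 4, 2, 9]
True False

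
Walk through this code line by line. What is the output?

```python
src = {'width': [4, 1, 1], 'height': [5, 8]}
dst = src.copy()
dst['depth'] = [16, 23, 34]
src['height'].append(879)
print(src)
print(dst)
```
{'width': [4, 1, 1], 'height': [5, 8, 879]}
{'width': [4, 1, 1], 'height': [5, 8, 879], 'depth': [16, 23, 34]}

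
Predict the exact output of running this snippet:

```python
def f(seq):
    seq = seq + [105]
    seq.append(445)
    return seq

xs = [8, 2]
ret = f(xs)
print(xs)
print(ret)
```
[8, 2]
[8, 2, 105, 445]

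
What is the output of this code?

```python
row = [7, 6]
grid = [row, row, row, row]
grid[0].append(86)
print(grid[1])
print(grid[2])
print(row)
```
[7, 6, 86]
[7, 6, 86]
[7, 6, 86]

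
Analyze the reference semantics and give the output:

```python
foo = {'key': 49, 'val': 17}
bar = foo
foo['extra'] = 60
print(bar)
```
{'key': 49, 'val': 17, 'extra': 60}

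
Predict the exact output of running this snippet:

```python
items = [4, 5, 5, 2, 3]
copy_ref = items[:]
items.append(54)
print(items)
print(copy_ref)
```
[4, 5, 5, 2, 3, 54]
[4, 5, 5, 2, 3]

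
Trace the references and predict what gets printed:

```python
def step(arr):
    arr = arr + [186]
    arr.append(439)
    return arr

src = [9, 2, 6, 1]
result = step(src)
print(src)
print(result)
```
[9, 2, 6, 1]
[9, 2, 6, 1, 186, 439]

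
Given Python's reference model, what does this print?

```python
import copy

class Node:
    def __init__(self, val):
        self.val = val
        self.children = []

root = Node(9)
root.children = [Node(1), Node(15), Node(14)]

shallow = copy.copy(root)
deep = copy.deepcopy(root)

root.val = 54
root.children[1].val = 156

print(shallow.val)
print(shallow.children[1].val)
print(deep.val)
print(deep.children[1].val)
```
9
156
9
15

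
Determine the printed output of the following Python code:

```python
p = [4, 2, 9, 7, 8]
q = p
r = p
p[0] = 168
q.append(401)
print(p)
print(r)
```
[168, 2, 9, 7, 8, 401]
[168, 2, 9, 7, 8, 401]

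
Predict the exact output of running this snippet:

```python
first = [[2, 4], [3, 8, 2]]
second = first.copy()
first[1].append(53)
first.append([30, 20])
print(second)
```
[[2, 4], [3, 8, 2, 53]]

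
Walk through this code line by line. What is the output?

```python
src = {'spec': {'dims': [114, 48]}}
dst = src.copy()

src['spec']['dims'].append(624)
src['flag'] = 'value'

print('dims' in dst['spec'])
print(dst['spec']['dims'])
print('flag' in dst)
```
True
[114, 48, 624]
False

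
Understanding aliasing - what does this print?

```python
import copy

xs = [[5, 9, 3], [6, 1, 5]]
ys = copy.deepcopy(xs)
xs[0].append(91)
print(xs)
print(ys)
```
[[5, 9, 3, 91], [6, 1, 5]]
[[5, 9, 3], [6, 1, 5]]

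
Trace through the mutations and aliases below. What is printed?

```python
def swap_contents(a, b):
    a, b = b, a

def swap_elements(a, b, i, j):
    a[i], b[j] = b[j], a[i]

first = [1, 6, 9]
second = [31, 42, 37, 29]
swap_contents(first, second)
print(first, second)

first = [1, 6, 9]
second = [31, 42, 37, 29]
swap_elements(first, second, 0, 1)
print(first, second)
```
[1, 6, 9] [31, 42, 37, 29]
[42, 6, 9] [31, 1, 37, 29]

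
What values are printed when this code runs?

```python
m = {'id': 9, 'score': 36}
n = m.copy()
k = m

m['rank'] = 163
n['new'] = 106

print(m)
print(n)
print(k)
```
{'id': 9, 'score': 36, 'rank': 163}
{'id': 9, 'score': 36, 'new': 106}
{'id': 9, 'score': 36, 'rank': 163}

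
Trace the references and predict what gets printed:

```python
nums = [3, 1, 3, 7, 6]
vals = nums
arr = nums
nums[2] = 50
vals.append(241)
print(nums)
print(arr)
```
[3, 1, 50, 7, 6, 241]
[3, 1, 50, 7, 6, 241]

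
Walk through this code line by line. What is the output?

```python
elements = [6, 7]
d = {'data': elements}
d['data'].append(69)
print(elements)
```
[6, 7, 69]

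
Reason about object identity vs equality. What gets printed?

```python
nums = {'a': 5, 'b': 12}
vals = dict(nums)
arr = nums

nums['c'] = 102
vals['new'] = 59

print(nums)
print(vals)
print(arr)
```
{'a': 5, 'b': 12, 'c': 102}
{'a': 5, 'b': 12, 'new': 59}
{'a': 5, 'b': 12, 'c': 102}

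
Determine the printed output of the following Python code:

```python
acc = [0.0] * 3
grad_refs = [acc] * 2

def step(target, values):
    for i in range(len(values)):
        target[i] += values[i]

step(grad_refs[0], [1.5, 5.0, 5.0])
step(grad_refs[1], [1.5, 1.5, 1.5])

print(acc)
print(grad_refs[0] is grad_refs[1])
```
[3.0, 6.5, 6.5]
True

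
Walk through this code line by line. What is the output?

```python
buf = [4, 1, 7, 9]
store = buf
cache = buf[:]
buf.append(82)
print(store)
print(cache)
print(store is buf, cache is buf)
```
[4, 1, 7, 9, 82]
[4, 1, 7, 9]
True False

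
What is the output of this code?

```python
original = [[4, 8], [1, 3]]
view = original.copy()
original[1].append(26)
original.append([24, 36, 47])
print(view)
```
[[4, 8], [1, 3, 26]]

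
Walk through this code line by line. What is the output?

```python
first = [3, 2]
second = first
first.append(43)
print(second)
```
[3, 2, 43]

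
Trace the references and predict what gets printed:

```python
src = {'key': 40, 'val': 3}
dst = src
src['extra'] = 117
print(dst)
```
{'key': 40, 'val': 3, 'extra': 117}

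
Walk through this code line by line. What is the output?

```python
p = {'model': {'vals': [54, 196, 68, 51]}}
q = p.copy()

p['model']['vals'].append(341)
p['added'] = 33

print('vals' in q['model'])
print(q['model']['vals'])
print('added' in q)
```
True
[54, 196, 68, 51, 341]
False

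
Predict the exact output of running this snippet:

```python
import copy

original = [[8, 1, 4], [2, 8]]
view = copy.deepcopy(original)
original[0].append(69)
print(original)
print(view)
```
[[8, 1, 4, 69], [2, 8]]
[[8, 1, 4], [2, 8]]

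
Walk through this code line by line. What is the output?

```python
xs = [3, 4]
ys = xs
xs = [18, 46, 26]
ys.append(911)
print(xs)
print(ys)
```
[18, 46, 26]
[3, 4, 911]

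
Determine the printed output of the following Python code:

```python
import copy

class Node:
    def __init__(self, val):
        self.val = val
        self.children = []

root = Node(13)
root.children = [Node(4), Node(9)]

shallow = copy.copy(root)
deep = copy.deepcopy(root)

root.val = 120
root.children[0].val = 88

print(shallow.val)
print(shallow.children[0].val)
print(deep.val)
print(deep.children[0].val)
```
13
88
13
4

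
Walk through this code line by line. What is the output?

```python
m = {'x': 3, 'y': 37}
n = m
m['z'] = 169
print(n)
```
{'x': 3, 'y': 37, 'z': 169}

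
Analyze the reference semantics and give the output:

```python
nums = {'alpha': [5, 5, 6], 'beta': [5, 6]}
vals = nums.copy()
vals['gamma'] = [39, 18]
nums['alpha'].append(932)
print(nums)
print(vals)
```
{'alpha': [5, 5, 6, 932], 'beta': [5, 6]}
{'alpha': [5, 5, 6, 932], 'beta': [5, 6], 'gamma': [39, 18]}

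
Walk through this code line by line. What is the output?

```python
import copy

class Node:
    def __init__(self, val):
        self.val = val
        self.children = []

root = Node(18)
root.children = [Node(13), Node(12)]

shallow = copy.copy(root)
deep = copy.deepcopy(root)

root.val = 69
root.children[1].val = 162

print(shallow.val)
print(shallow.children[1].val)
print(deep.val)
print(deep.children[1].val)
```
18
162
18
12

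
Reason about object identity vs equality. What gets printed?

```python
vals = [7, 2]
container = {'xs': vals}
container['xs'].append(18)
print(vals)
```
[7, 2, 18]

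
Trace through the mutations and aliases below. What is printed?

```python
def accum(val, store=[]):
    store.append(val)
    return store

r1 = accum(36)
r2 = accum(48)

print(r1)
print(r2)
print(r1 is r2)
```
[36, 48]
[36, 48]
True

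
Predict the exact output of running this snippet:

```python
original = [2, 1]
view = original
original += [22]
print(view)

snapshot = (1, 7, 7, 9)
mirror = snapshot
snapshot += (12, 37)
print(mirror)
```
[2, 1, 22]
(1, 7, 7, 9)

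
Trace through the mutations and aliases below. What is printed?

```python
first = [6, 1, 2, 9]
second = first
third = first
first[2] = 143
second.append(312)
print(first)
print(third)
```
[6, 1, 143, 9, 312]
[6, 1, 143, 9, 312]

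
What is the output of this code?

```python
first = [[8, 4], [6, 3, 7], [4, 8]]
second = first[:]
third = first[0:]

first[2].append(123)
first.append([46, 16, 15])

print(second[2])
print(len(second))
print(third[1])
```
[4, 8, 123]
3
[6, 3, 7]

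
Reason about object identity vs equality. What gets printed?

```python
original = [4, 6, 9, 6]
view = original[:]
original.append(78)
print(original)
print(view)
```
[4, 6, 9, 6, 78]
[4, 6, 9, 6]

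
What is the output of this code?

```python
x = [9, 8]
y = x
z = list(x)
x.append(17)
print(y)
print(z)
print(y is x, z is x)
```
[9, 8, 17]
[9, 8]
True False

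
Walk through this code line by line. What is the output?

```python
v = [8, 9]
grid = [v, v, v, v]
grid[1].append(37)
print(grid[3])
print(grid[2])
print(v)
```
[8, 9, 37]
[8, 9, 37]
[8, 9, 37]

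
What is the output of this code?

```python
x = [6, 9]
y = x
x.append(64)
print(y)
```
[6, 9, 64]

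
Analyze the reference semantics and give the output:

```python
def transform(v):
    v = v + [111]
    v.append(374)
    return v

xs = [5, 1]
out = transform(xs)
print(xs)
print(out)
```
[5, 1]
[5, 1, 111, 374]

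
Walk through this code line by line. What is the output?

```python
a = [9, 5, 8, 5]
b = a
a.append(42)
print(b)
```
[9, 5, 8, 5, 42]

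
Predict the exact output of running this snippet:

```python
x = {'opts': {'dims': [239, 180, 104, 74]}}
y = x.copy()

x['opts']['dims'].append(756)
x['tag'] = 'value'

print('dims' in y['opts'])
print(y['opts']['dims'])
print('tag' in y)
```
True
[239, 180, 104, 74, 756]
False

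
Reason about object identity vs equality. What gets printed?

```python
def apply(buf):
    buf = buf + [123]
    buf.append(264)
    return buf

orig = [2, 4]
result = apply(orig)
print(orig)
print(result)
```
[2, 4]
[2, 4, 123, 264]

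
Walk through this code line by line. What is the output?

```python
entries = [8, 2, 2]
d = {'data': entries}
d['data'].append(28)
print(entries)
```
[8, 2, 2, 28]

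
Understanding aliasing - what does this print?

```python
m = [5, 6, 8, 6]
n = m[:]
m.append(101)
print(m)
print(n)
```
[5, 6, 8, 6, 101]
[5, 6, 8, 6]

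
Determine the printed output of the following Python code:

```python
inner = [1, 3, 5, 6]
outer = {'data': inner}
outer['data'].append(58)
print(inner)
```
[1, 3, 5, 6, 58]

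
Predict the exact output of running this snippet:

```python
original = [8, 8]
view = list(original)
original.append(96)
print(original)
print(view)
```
[8, 8, 96]
[8, 8]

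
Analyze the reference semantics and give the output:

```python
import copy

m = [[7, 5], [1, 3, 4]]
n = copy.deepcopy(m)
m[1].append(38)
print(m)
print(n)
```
[[7, 5], [1, 3, 4, 38]]
[[7, 5], [1, 3, 4]]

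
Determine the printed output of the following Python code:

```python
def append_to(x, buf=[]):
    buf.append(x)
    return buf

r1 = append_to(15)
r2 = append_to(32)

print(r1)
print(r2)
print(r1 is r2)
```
[15, 32]
[15, 32]
True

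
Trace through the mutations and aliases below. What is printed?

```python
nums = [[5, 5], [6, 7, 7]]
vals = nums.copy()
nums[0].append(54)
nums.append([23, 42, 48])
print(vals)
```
[[5, 5, 54], [6, 7, 7]]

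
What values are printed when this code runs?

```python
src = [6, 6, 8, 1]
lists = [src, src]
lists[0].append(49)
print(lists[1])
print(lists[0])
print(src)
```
[6, 6, 8, 1, 49]
[6, 6, 8, 1, 49]
[6, 6, 8, 1, 49]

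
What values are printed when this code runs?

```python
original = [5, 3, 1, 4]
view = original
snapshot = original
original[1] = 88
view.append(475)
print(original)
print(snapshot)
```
[5, 88, 1, 4, 475]
[5, 88, 1, 4, 475]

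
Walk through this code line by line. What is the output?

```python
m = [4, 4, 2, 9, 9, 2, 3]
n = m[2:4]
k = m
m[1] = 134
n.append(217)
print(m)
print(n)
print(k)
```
[4, 134, 2, 9, 9, 2, 3]
[2, 9, 217]
[4, 134, 2, 9, 9, 2, 3]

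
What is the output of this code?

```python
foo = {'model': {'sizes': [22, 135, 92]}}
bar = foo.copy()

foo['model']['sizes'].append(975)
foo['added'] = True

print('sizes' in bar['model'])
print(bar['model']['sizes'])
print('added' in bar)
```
True
[22, 135, 92, 975]
False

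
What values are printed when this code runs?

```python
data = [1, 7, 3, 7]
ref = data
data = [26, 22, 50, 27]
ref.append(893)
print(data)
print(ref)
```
[26, 22, 50, 27]
[1, 7, 3, 7, 893]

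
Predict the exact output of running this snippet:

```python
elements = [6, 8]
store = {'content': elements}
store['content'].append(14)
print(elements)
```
[6, 8, 14]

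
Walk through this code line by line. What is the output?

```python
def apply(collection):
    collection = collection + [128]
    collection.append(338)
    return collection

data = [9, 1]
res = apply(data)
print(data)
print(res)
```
[9, 1]
[9, 1, 128, 338]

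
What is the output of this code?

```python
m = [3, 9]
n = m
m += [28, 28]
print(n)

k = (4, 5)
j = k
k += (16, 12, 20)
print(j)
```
[3, 9, 28, 28]
(4, 5)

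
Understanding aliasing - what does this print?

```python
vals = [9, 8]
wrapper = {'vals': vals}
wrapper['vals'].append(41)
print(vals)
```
[9, 8, 41]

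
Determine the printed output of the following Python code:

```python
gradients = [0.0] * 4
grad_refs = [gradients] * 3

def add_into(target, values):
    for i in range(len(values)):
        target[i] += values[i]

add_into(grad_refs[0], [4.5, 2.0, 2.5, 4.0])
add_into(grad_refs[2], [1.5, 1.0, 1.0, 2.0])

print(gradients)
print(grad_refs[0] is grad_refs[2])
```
[6.0, 3.0, 3.5, 6.0]
True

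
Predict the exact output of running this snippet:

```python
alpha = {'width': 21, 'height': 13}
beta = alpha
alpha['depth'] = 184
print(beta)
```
{'width': 21, 'height': 13, 'depth': 184}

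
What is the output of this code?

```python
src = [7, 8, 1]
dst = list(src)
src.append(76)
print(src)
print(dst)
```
[7, 8, 1, 76]
[7, 8, 1]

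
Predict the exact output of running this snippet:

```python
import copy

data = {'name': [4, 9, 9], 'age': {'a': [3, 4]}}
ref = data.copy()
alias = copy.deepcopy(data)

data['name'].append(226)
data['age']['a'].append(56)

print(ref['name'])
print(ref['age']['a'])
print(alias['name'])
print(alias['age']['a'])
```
[4, 9, 9, 226]
[3, 4, 56]
[4, 9, 9]
[3, 4]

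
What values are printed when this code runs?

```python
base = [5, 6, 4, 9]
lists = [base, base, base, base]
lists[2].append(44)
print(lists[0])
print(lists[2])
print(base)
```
[5, 6, 4, 9, 44]
[5, 6, 4, 9, 44]
[5, 6, 4, 9, 44]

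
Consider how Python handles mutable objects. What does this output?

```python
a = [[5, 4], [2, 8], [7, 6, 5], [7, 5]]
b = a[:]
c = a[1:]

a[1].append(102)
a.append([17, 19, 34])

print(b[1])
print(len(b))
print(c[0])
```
[2, 8, 102]
4
[2, 8, 102]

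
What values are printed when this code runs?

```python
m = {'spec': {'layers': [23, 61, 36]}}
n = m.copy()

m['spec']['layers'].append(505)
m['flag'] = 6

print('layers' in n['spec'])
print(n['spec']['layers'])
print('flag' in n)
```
True
[23, 61, 36, 505]
False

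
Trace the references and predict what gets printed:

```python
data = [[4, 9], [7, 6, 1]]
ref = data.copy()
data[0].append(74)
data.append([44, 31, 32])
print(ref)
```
[[4, 9, 74], [7, 6, 1]]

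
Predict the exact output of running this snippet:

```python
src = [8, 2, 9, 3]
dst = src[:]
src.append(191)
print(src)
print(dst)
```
[8, 2, 9, 3, 191]
[8, 2, 9, 3]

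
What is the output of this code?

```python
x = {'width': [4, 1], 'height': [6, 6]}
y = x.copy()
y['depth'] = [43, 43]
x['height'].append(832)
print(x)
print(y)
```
{'width': [4, 1], 'height': [6, 6, 832]}
{'width': [4, 1], 'height': [6, 6, 832], 'depth': [43, 43]}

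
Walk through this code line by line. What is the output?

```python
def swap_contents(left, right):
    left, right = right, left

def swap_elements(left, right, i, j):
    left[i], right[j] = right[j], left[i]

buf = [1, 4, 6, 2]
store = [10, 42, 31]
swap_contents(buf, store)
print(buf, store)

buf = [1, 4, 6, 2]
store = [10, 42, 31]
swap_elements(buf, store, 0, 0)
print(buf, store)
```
[1, 4, 6, 2] [10, 42, 31]
[10, 4, 6, 2] [1, 42, 31]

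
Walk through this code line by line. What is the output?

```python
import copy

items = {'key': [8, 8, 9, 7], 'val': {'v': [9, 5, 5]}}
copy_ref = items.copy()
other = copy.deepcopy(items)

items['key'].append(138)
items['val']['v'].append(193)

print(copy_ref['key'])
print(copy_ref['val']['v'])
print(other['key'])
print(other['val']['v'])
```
[8, 8, 9, 7, 138]
[9, 5, 5, 193]
[8, 8, 9, 7]
[9, 5, 5]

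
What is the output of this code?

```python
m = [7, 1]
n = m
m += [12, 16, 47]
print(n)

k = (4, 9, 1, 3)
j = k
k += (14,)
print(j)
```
[7, 1, 12, 16, 47]
(4, 9, 1, 3)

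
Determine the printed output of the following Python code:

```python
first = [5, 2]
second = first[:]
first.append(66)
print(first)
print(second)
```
[5, 2, 66]
[5, 2]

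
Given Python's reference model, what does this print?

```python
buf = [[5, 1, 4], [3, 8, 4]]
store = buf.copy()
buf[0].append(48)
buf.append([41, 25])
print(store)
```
[[5, 1, 4, 48], [3, 8, 4]]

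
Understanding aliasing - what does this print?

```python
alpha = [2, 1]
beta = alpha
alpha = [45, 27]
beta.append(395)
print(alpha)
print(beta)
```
[45, 27]
[2, 1, 395]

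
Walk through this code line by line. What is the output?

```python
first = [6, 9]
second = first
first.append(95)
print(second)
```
[6, 9, 95]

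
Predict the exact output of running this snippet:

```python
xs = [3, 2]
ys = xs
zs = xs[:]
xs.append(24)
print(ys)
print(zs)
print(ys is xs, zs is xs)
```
[3, 2, 24]
[3, 2]
True False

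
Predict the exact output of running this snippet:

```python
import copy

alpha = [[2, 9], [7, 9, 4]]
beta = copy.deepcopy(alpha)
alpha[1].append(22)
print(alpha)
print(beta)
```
[[2, 9], [7, 9, 4, 22]]
[[2, 9], [7, 9, 4]]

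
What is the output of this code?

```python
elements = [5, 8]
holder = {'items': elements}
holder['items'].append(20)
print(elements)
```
[5, 8, 20]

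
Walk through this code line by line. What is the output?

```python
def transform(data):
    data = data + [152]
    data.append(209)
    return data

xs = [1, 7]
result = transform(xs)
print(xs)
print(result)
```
[1, 7]
[1, 7, 152, 209]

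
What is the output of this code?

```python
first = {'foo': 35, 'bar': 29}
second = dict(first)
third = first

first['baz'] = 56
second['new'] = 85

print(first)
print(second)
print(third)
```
{'foo': 35, 'bar': 29, 'baz': 56}
{'foo': 35, 'bar': 29, 'new': 85}
{'foo': 35, 'bar': 29, 'baz': 56}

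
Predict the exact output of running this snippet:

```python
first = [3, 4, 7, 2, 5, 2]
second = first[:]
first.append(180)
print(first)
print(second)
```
[3, 4, 7, 2, 5, 2, 180]
[3, 4, 7, 2, 5, 2]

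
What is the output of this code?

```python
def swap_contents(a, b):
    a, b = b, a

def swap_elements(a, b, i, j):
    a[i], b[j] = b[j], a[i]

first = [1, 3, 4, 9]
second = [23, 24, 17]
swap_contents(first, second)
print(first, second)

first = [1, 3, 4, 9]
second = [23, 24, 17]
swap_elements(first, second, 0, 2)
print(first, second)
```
[1, 3, 4, 9] [23, 24, 17]
[17, 3, 4, 9] [23, 24, 1]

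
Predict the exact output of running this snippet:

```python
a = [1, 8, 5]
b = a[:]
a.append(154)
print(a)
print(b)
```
[1, 8, 5, 154]
[1, 8, 5]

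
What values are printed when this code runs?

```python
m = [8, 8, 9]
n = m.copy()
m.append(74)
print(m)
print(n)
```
[8, 8, 9, 74]
[8, 8, 9]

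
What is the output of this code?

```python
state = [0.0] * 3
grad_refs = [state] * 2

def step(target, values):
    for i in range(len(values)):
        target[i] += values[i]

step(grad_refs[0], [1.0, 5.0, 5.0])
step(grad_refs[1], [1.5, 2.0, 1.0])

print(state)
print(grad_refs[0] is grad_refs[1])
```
[2.5, 7.0, 6.0]
True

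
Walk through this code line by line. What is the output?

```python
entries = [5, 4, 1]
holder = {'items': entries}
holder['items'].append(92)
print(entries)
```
[5, 4, 1, 92]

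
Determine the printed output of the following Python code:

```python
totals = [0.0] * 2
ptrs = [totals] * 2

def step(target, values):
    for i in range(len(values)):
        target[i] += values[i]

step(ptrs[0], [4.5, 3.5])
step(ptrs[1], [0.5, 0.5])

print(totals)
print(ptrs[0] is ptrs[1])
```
[5.0, 4.0]
True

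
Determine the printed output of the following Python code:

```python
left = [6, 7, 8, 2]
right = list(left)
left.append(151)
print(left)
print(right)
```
[6, 7, 8, 2, 151]
[6, 7, 8, 2]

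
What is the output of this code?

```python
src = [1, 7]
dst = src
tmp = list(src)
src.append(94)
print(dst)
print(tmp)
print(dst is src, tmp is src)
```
[1, 7, 94]
[1, 7]
True False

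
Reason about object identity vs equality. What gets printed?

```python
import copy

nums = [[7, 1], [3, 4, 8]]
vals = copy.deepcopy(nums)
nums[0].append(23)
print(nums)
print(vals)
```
[[7, 1, 23], [3, 4, 8]]
[[7, 1], [3, 4, 8]]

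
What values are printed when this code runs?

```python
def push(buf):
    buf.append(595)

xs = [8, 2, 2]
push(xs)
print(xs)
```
[8, 2, 2, 595]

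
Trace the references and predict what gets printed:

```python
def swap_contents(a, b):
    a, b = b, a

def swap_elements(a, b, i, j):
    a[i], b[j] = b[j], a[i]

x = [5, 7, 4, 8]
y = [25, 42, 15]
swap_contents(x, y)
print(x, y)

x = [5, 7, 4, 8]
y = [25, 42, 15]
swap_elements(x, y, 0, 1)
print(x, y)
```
[5, 7, 4, 8] [25, 42, 15]
[42, 7, 4, 8] [25, 5, 15]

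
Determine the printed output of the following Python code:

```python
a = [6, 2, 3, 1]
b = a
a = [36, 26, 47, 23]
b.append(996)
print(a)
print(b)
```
[36, 26, 47, 23]
[6, 2, 3, 1, 996]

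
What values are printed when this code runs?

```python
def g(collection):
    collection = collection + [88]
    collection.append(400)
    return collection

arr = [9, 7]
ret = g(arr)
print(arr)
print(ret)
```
[9, 7]
[9, 7, 88, 400]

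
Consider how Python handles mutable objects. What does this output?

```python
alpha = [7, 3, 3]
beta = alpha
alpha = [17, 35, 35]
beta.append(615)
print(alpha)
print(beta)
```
[17, 35, 35]
[7, 3, 3, 615]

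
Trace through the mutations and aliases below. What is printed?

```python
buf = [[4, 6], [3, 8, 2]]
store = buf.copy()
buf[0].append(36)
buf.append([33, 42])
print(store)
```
[[4, 6, 36], [3, 8, 2]]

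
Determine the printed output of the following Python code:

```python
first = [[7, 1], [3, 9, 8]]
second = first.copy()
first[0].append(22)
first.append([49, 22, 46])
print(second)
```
[[7, 1, 22], [3, 9, 8]]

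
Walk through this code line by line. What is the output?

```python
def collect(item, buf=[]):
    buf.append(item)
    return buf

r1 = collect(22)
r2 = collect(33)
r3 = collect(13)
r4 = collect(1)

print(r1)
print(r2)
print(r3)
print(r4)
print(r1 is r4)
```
[22, 33, 13, 1]
[22, 33, 13, 1]
[22, 33, 13, 1]
[22, 33, 13, 1]
True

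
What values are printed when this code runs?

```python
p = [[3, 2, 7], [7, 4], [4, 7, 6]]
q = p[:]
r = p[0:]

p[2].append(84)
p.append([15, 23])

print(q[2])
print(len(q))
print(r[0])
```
[4, 7, 6, 84]
3
[3, 2, 7]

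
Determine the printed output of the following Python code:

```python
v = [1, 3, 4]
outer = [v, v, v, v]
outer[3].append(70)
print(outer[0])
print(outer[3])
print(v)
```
[1, 3, 4, 70]
[1, 3, 4, 70]
[1, 3, 4, 70]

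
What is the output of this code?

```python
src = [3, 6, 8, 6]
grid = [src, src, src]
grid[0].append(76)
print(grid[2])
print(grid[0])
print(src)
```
[3, 6, 8, 6, 76]
[3, 6, 8, 6, 76]
[3, 6, 8, 6, 76]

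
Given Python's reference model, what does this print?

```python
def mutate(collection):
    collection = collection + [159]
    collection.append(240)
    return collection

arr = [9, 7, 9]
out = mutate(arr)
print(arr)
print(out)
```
[9, 7, 9]
[9, 7, 9, 159, 240]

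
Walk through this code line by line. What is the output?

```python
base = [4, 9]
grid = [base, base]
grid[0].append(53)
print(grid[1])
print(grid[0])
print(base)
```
[4, 9, 53]
[4, 9, 53]
[4, 9, 53]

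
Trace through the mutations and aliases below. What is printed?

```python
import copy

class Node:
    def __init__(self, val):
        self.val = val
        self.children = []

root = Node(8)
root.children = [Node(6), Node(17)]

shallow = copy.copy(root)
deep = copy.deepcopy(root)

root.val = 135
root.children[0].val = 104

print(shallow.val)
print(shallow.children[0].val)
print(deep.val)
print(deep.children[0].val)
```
8
104
8
6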